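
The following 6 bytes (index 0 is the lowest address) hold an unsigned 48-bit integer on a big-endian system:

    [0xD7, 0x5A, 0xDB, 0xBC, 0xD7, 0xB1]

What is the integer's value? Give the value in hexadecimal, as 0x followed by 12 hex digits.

Big-endian: lowest address holds the most-significant byte.
The bytes are already most-significant first: 0xD75ADBBCD7B1.

0xD75ADBBCD7B1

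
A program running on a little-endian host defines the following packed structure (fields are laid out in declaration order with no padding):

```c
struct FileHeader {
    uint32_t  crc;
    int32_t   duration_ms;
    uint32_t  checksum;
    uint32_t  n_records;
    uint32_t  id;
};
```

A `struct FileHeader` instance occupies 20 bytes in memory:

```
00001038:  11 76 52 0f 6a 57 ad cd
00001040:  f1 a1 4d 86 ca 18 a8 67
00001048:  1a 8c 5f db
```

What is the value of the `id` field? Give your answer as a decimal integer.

3680472090

`id` follows `crc` (4 B), `duration_ms` (4 B), `checksum` (4 B), `n_records` (4 B), so it starts at offset 4 + 4 + 4 + 4 = 16 and occupies 4 bytes.
Bytes at offsets 16..19: 1A 8C 5F DB.
In little-endian order the low byte comes first in memory.
Reassemble most-significant byte first: DB 5F 8C 1A → 0xDB5F8C1A.
0xDB5F8C1A = 3680472090.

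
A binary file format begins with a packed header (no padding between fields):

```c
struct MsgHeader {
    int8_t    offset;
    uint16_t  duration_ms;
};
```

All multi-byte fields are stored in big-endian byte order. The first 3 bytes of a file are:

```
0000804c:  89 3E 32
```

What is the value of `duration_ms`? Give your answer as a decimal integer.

15922

`duration_ms` follows `offset` (1 byte), so it starts at byte offset 1 and occupies 2 bytes.
Bytes at offsets 1..2: 3E 32.
Big-endian: lowest address holds the most-significant byte.
The bytes are already most-significant first: 0x3E32.
0x3E32 = 15922.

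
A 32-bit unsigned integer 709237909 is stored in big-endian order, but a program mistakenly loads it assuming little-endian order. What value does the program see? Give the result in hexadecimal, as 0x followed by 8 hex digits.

709237909 in 32-bit hexadecimal is 0x2A461C95.
Stored big-endian, the bytes at ascending addresses are 2A 46 1C 95.
Read back as little-endian, the first byte is least significant, giving 0x951C462A.

0x951C462A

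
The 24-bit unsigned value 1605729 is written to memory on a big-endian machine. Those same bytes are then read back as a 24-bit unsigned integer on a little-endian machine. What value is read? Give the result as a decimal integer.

6389784

1605729 in 24-bit hexadecimal is 0x188061.
Stored big-endian, the bytes at ascending addresses are 18 80 61.
Read back as little-endian, the first byte is least significant, giving 0x618018.
0x618018 = 6389784.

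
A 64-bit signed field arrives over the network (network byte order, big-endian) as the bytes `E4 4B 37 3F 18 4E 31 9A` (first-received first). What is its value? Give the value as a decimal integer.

-1996441265678437990

In big-endian order the high byte comes first in memory.
The bytes are already most-significant first: 0xE44B373F184E319A.
Top bit is set, so as a signed 64-bit value this is 0xE44B373F184E319A − 2^64 = -1996441265678437990.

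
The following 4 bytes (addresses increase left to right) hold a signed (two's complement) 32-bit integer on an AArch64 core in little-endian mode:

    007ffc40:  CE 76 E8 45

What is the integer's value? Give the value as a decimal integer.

Little-endian: lowest address holds the least-significant byte.
Reassemble most-significant byte first: 45 E8 76 CE → 0x45E876CE.
0x45E876CE = 1172862670.

1172862670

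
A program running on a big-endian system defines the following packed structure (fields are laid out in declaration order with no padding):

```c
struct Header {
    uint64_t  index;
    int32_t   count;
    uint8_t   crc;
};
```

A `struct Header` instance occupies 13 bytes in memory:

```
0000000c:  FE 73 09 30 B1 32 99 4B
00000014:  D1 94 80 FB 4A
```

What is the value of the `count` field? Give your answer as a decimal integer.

-778796805

`count` follows `index` (8 bytes), so it starts at byte offset 8 and occupies 4 bytes.
Bytes at offsets 8..11: D1 94 80 FB.
In big-endian order the high byte comes first in memory.
The bytes are already most-significant first: 0xD19480FB.
Top bit is set, so as a signed 32-bit value this is 0xD19480FB − 2^32 = -778796805.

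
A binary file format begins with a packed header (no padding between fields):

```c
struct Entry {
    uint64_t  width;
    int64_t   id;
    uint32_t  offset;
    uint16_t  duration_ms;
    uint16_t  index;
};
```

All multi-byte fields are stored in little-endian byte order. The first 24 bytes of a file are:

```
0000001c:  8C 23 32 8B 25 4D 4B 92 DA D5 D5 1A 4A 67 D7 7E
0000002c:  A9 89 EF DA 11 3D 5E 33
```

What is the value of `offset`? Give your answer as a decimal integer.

3673131433

`offset` follows `width` (8 B), `id` (8 B), so it starts at offset 8 + 8 = 16 and occupies 4 bytes.
Bytes at offsets 16..19: A9 89 EF DA.
Little-endian: lowest address holds the least-significant byte.
Reassemble most-significant byte first: DA EF 89 A9 → 0xDAEF89A9.
0xDAEF89A9 = 3673131433.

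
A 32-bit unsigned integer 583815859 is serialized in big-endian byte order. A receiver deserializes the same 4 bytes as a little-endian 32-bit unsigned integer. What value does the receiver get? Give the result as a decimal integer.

583815859 in 32-bit hexadecimal is 0x22CC52B3.
Stored big-endian, the bytes at ascending addresses are 22 CC 52 B3.
Read back as little-endian, the first byte is least significant, giving 0xB352CC22.
0xB352CC22 = 3008547874.

3008547874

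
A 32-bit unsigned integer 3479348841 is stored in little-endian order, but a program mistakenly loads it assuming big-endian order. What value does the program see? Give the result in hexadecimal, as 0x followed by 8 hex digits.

0x69A662CF

3479348841 in 32-bit hexadecimal is 0xCF62A669.
Stored little-endian, the bytes at ascending addresses are 69 A6 62 CF.
Read back as big-endian, the last byte is least significant, giving 0x69A662CF.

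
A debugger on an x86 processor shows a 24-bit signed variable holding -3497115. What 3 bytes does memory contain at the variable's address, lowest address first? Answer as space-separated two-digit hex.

65 A3 CA

Two's complement of -3497115 in 24 bits: 3497115 = 0x355C9B; invert → 0xCAA364; add 1 → 0xCAA365.
Split into bytes (most-significant first): CA A3 65.
Little-endian: lowest address holds the least-significant byte.
So at ascending addresses the bytes are 65 A3 CA.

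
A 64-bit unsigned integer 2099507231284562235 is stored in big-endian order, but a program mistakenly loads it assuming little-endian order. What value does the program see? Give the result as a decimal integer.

4289982130495300125

2099507231284562235 in 64-bit hexadecimal is 0x1D22F2B40414893B.
Stored big-endian, the bytes at ascending addresses are 1D 22 F2 B4 04 14 89 3B.
Read back as little-endian, the first byte is least significant, giving 0x3B891404B4F2221D.
0x3B891404B4F2221D = 4289982130495300125.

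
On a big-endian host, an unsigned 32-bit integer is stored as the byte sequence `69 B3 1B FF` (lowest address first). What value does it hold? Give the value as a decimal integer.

Big-endian: lowest address holds the most-significant byte.
The bytes are already most-significant first: 0x69B31BFF.
0x69B31BFF = 1773345791.

1773345791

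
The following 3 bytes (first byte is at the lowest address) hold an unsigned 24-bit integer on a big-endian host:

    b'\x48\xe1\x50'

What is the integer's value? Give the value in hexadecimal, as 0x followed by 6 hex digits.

0x48E150

In big-endian order the high byte comes first in memory.
The bytes are already most-significant first: 0x48E150.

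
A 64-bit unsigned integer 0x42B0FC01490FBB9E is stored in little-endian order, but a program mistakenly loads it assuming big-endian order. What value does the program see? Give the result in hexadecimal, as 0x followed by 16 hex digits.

Stored little-endian, the bytes at ascending addresses are 9E BB 0F 49 01 FC B0 42.
Read back as big-endian, the last byte is least significant, giving 0x9EBB0F4901FCB042.

0x9EBB0F4901FCB042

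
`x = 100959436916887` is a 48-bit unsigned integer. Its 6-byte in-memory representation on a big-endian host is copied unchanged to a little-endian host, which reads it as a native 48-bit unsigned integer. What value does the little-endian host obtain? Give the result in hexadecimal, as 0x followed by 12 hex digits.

100959436916887 in 48-bit hexadecimal is 0x5BD2735FC897.
Stored big-endian, the bytes at ascending addresses are 5B D2 73 5F C8 97.
Read back as little-endian, the first byte is least significant, giving 0x97C85F73D25B.

0x97C85F73D25B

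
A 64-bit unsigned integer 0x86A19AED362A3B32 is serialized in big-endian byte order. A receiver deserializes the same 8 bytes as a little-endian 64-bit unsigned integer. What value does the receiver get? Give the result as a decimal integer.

3619533140925260166

Stored big-endian, the bytes at ascending addresses are 86 A1 9A ED 36 2A 3B 32.
Read back as little-endian, the first byte is least significant, giving 0x323B2A36ED9AA186.
0x323B2A36ED9AA186 = 3619533140925260166.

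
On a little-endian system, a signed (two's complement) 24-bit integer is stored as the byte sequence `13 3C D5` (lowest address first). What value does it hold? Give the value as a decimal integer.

-2802669

Little-endian: lowest address holds the least-significant byte.
Reassemble most-significant byte first: D5 3C 13 → 0xD53C13.
Top bit is set, so as a signed 24-bit value this is 0xD53C13 − 2^24 = -2802669.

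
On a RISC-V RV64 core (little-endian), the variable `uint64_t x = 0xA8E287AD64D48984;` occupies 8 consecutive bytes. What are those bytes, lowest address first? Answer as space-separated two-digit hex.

84 89 D4 64 AD 87 E2 A8

Split into bytes (most-significant first): A8 E2 87 AD 64 D4 89 84.
Little-endian stores the least-significant byte at the lowest address.
So at ascending addresses the bytes are 84 89 D4 64 AD 87 E2 A8.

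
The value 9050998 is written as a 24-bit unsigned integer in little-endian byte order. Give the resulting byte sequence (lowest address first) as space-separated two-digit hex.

9050998 in hexadecimal, padded to 24 bits, is 0x8A1B76.
Split into bytes (most-significant first): 8A 1B 76.
In little-endian order the low byte comes first in memory.
So at ascending addresses the bytes are 76 1B 8A.

76 1B 8A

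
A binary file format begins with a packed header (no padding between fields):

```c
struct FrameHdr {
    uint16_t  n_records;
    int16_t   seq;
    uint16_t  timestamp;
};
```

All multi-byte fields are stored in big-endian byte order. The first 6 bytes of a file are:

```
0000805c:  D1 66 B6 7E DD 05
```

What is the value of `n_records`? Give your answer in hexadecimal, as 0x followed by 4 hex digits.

`n_records` is the first field, at byte offset 0, occupying 2 bytes.
Bytes at offsets 0..1: D1 66.
In big-endian order the high byte comes first in memory.
The bytes are already most-significant first: 0xD166.

0xD166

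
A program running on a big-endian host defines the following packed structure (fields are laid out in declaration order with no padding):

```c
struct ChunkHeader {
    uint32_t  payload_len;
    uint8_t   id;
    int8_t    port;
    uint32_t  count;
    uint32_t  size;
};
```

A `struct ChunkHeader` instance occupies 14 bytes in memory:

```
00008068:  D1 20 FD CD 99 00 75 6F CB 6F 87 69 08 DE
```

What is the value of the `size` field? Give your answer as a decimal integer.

`size` follows `payload_len` (4 B), `id` (1 B), `port` (1 B), `count` (4 B), so it starts at offset 4 + 1 + 1 + 4 = 10 and occupies 4 bytes.
Bytes at offsets 10..13: 87 69 08 DE.
In big-endian order the high byte comes first in memory.
The bytes are already most-significant first: 0x876908DE.
0x876908DE = 2271807710.

2271807710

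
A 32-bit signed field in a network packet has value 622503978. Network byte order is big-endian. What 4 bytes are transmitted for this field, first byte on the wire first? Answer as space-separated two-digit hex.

25 1A A8 2A

622503978 in hexadecimal, padded to 32 bits, is 0x251AA82A.
Split into bytes (most-significant first): 25 1A A8 2A.
Big-endian: lowest address holds the most-significant byte.
So the memory order matches the most-significant-first order: 25 1A A8 2A.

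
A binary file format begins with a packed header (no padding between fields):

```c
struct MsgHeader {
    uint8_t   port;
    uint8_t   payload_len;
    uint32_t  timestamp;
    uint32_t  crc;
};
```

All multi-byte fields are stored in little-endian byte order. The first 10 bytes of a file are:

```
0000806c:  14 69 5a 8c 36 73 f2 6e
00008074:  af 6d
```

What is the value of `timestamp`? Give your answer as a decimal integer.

`timestamp` follows `port` (1 B), `payload_len` (1 B), so it starts at offset 1 + 1 = 2 and occupies 4 bytes.
Bytes at offsets 2..5: 5A 8C 36 73.
Little-endian: lowest address holds the least-significant byte.
Reassemble most-significant byte first: 73 36 8C 5A → 0x73368C5A.
0x73368C5A = 1932954714.

1932954714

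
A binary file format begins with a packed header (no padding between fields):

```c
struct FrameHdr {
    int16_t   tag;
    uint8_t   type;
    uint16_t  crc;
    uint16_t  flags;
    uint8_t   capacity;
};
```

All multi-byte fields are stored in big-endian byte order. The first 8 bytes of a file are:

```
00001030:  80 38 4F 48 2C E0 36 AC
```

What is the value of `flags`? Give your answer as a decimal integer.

57398

`flags` follows `tag` (2 B), `type` (1 B), `crc` (2 B), so it starts at offset 2 + 1 + 2 = 5 and occupies 2 bytes.
Bytes at offsets 5..6: E0 36.
Big-endian: lowest address holds the most-significant byte.
The bytes are already most-significant first: 0xE036.
0xE036 = 57398.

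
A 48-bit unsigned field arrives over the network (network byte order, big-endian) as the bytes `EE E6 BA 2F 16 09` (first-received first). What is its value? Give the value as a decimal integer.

In big-endian order the high byte comes first in memory.
The bytes are already most-significant first: 0xEEE6BA2F1609.
0xEEE6BA2F1609 = 262674733536777.

262674733536777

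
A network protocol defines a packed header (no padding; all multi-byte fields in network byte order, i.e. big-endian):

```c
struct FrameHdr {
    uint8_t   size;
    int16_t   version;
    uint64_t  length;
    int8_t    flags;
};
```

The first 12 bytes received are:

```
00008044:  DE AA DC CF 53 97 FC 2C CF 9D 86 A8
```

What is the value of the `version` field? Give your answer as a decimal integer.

-21796

`version` follows `size` (1 byte), so it starts at byte offset 1 and occupies 2 bytes.
Bytes at offsets 1..2: AA DC.
In big-endian order the high byte comes first in memory.
The bytes are already most-significant first: 0xAADC.
Top bit is set, so as a signed 16-bit value this is 0xAADC − 2^16 = -21796.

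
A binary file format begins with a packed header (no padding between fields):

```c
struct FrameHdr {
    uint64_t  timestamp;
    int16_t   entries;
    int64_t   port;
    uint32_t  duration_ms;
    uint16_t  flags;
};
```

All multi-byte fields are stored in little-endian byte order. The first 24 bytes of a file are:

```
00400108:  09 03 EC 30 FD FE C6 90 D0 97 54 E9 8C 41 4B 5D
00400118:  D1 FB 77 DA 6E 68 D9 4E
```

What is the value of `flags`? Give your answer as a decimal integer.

`flags` follows `timestamp` (8 B), `entries` (2 B), `port` (8 B), `duration_ms` (4 B), so it starts at offset 8 + 2 + 8 + 4 = 22 and occupies 2 bytes.
Bytes at offsets 22..23: D9 4E.
Little-endian: lowest address holds the least-significant byte.
Reassemble most-significant byte first: 4E D9 → 0x4ED9.
0x4ED9 = 20185.

20185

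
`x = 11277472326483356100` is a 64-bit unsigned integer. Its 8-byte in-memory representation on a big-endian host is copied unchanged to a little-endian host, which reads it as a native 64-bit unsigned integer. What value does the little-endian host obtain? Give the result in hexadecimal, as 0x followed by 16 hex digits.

0xC4A9569054A1819C

11277472326483356100 in 64-bit hexadecimal is 0x9C81A1549056A9C4.
Stored big-endian, the bytes at ascending addresses are 9C 81 A1 54 90 56 A9 C4.
Read back as little-endian, the first byte is least significant, giving 0xC4A9569054A1819C.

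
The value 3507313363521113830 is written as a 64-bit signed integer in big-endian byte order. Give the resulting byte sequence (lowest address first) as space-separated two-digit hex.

3507313363521113830 in hexadecimal, padded to 64 bits, is 0x30AC7AEBECA80EE6.
Split into bytes (most-significant first): 30 AC 7A EB EC A8 0E E6.
Big-endian stores the most-significant byte at the lowest address.
So the memory order matches the most-significant-first order: 30 AC 7A EB EC A8 0E E6.

30 AC 7A EB EC A8 0E E6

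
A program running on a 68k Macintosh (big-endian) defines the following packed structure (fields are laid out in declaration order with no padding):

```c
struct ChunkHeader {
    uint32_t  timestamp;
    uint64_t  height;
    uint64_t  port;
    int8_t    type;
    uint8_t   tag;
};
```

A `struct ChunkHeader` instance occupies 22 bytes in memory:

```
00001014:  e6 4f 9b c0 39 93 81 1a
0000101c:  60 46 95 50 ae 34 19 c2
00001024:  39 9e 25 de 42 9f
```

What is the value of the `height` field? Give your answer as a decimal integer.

4148801632022730064

`height` follows `timestamp` (4 bytes), so it starts at byte offset 4 and occupies 8 bytes.
Bytes at offsets 4..11: 39 93 81 1A 60 46 95 50.
Big-endian: lowest address holds the most-significant byte.
The bytes are already most-significant first: 0x3993811A60469550.
0x3993811A60469550 = 4148801632022730064.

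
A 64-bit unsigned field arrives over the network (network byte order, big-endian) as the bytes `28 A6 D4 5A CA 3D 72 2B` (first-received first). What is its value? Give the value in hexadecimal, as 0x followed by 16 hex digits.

0x28A6D45ACA3D722B

In big-endian order the high byte comes first in memory.
The bytes are already most-significant first: 0x28A6D45ACA3D722B.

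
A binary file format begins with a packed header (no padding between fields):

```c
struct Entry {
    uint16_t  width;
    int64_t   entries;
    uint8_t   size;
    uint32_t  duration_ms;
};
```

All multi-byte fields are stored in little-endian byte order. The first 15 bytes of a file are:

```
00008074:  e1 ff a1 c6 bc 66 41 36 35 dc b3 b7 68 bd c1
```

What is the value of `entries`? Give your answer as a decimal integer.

`entries` follows `width` (2 bytes), so it starts at byte offset 2 and occupies 8 bytes.
Bytes at offsets 2..9: A1 C6 BC 66 41 36 35 DC.
In little-endian order the low byte comes first in memory.
Reassemble most-significant byte first: DC 35 36 41 66 BC C6 A1 → 0xDC35364166BCC6A1.
Top bit is set, so as a signed 64-bit value this is 0xDC35364166BCC6A1 − 2^64 = -2579095557075319135.

-2579095557075319135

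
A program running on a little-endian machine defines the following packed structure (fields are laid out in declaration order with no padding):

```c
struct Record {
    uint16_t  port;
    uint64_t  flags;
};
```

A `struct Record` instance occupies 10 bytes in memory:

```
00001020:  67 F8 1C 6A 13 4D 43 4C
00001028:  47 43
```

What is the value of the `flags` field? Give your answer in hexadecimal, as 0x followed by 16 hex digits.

0x43474C434D136A1C

`flags` follows `port` (2 bytes), so it starts at byte offset 2 and occupies 8 bytes.
Bytes at offsets 2..9: 1C 6A 13 4D 43 4C 47 43.
Little-endian stores the least-significant byte at the lowest address.
Reassemble most-significant byte first: 43 47 4C 43 4D 13 6A 1C → 0x43474C434D136A1C.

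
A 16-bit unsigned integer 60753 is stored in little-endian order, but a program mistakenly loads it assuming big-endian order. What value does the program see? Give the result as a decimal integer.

20973

60753 in 16-bit hexadecimal is 0xED51.
Stored little-endian, the bytes at ascending addresses are 51 ED.
Read back as big-endian, the last byte is least significant, giving 0x51ED.
0x51ED = 20973.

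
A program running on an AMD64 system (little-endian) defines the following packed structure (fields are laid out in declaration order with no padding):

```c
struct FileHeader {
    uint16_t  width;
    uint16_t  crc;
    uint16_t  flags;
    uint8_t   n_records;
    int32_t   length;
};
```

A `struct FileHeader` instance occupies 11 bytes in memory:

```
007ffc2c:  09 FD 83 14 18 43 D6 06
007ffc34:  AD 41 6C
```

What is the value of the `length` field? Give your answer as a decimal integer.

`length` follows `width` (2 B), `crc` (2 B), `flags` (2 B), `n_records` (1 B), so it starts at offset 2 + 2 + 2 + 1 = 7 and occupies 4 bytes.
Bytes at offsets 7..10: 06 AD 41 6C.
In little-endian order the low byte comes first in memory.
Reassemble most-significant byte first: 6C 41 AD 06 → 0x6C41AD06.
0x6C41AD06 = 1816243462.

1816243462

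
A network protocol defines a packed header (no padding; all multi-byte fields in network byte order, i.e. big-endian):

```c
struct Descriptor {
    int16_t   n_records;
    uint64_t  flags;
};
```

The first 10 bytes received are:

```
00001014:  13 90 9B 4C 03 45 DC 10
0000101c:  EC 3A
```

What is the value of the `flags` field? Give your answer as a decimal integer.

11190322772688563258

`flags` follows `n_records` (2 bytes), so it starts at byte offset 2 and occupies 8 bytes.
Bytes at offsets 2..9: 9B 4C 03 45 DC 10 EC 3A.
Big-endian stores the most-significant byte at the lowest address.
The bytes are already most-significant first: 0x9B4C0345DC10EC3A.
0x9B4C0345DC10EC3A = 11190322772688563258.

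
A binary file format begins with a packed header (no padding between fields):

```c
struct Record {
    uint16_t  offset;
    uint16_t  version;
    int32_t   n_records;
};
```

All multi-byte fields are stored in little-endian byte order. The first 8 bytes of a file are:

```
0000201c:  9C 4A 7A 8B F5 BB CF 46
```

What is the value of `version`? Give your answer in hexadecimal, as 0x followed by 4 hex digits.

0x8B7A

`version` follows `offset` (2 bytes), so it starts at byte offset 2 and occupies 2 bytes.
Bytes at offsets 2..3: 7A 8B.
In little-endian order the low byte comes first in memory.
Reassemble most-significant byte first: 8B 7A → 0x8B7A.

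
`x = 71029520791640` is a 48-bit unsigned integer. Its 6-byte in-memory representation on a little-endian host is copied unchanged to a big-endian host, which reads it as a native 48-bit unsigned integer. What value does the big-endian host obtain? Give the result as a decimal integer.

71029520791640 in 48-bit hexadecimal is 0x4099D95AF858.
Stored little-endian, the bytes at ascending addresses are 58 F8 5A D9 99 40.
Read back as big-endian, the last byte is least significant, giving 0x58F85AD99940.
0x58F85AD99940 = 97823699343680.

97823699343680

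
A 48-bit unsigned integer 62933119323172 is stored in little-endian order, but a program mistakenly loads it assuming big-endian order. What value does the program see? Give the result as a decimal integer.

62933119323172 in 48-bit hexadecimal is 0x393CC238CC24.
Stored little-endian, the bytes at ascending addresses are 24 CC 38 C2 3C 39.
Read back as big-endian, the last byte is least significant, giving 0x24CC38C23C39.
0x24CC38C23C39 = 40459544181817.

40459544181817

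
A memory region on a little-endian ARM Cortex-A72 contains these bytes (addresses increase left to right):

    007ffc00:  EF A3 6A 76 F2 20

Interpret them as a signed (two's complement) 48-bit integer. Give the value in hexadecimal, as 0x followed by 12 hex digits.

Little-endian: lowest address holds the least-significant byte.
Reassemble most-significant byte first: 20 F2 76 6A A3 EF → 0x20F2766AA3EF.

0x20F2766AA3EF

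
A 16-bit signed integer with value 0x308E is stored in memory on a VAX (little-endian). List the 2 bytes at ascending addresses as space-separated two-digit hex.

8E 30

Split into bytes (most-significant first): 30 8E.
In little-endian order the low byte comes first in memory.
So at ascending addresses the bytes are 8E 30.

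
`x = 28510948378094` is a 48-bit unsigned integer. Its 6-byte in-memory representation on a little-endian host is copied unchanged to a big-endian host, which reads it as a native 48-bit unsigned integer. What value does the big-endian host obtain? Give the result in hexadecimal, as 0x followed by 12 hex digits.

0xEE45F338EE19

28510948378094 in 48-bit hexadecimal is 0x19EE38F345EE.
Stored little-endian, the bytes at ascending addresses are EE 45 F3 38 EE 19.
Read back as big-endian, the last byte is least significant, giving 0xEE45F338EE19.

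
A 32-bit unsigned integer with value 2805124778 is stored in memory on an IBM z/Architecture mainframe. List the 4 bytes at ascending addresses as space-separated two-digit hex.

A7 32 CE AA

2805124778 in hexadecimal, padded to 32 bits, is 0xA732CEAA.
Split into bytes (most-significant first): A7 32 CE AA.
In big-endian order the high byte comes first in memory.
So the memory order matches the most-significant-first order: A7 32 CE AA.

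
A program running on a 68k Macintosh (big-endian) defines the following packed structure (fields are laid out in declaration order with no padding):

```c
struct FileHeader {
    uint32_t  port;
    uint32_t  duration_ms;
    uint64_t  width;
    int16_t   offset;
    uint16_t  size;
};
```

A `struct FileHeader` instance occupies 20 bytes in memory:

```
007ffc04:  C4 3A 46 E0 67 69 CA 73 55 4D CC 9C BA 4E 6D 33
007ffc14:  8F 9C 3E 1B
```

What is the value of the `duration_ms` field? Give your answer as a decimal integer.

1734986355

`duration_ms` follows `port` (4 bytes), so it starts at byte offset 4 and occupies 4 bytes.
Bytes at offsets 4..7: 67 69 CA 73.
Big-endian stores the most-significant byte at the lowest address.
The bytes are already most-significant first: 0x6769CA73.
0x6769CA73 = 1734986355.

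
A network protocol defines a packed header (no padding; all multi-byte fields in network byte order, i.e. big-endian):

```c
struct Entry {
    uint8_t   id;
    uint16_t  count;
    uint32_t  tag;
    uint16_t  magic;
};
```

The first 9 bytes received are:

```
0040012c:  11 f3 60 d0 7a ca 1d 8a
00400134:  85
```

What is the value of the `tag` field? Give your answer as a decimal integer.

3497708061

`tag` follows `id` (1 B), `count` (2 B), so it starts at offset 1 + 2 = 3 and occupies 4 bytes.
Bytes at offsets 3..6: D0 7A CA 1D.
In big-endian order the high byte comes first in memory.
The bytes are already most-significant first: 0xD07ACA1D.
0xD07ACA1D = 3497708061.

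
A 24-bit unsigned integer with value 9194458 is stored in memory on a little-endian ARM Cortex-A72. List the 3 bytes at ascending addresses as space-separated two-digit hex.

9194458 in hexadecimal, padded to 24 bits, is 0x8C4BDA.
Split into bytes (most-significant first): 8C 4B DA.
Little-endian: lowest address holds the least-significant byte.
So at ascending addresses the bytes are DA 4B 8C.

DA 4B 8C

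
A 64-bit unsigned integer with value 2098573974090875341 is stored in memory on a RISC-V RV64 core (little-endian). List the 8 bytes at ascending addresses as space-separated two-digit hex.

CD 01 91 24 E9 A1 1F 1D

2098573974090875341 in hexadecimal, padded to 64 bits, is 0x1D1FA1E9249101CD.
Split into bytes (most-significant first): 1D 1F A1 E9 24 91 01 CD.
In little-endian order the low byte comes first in memory.
So at ascending addresses the bytes are CD 01 91 24 E9 A1 1F 1D.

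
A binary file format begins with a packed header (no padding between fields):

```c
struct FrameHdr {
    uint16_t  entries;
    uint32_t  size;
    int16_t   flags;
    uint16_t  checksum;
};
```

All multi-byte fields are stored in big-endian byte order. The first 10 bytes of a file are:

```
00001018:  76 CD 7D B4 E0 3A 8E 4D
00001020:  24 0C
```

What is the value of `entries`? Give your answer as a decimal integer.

`entries` is the first field, at byte offset 0, occupying 2 bytes.
Bytes at offsets 0..1: 76 CD.
Big-endian stores the most-significant byte at the lowest address.
The bytes are already most-significant first: 0x76CD.
0x76CD = 30413.

30413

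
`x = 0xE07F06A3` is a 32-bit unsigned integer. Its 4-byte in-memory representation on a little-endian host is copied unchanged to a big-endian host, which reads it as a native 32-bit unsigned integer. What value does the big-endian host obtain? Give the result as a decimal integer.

Stored little-endian, the bytes at ascending addresses are A3 06 7F E0.
Read back as big-endian, the last byte is least significant, giving 0xA3067FE0.
0xA3067FE0 = 2735112160.

2735112160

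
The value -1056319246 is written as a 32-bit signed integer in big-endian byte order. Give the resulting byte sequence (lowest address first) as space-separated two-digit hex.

C1 09 D8 F2

Two's complement of -1056319246 in 32 bits: 1056319246 = 0x3EF6270E; invert → 0xC109D8F1; add 1 → 0xC109D8F2.
Split into bytes (most-significant first): C1 09 D8 F2.
Big-endian stores the most-significant byte at the lowest address.
So the memory order matches the most-significant-first order: C1 09 D8 F2.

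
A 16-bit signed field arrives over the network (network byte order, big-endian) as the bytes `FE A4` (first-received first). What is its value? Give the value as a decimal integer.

In big-endian order the high byte comes first in memory.
The bytes are already most-significant first: 0xFEA4.
Top bit is set, so as a signed 16-bit value this is 0xFEA4 − 2^16 = -348.

-348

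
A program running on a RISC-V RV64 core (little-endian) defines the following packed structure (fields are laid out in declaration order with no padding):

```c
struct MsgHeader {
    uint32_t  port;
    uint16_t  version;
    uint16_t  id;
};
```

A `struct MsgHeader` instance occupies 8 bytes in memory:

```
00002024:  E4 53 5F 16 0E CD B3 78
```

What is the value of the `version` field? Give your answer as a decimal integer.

`version` follows `port` (4 bytes), so it starts at byte offset 4 and occupies 2 bytes.
Bytes at offsets 4..5: 0E CD.
Little-endian: lowest address holds the least-significant byte.
Reassemble most-significant byte first: CD 0E → 0xCD0E.
0xCD0E = 52494.

52494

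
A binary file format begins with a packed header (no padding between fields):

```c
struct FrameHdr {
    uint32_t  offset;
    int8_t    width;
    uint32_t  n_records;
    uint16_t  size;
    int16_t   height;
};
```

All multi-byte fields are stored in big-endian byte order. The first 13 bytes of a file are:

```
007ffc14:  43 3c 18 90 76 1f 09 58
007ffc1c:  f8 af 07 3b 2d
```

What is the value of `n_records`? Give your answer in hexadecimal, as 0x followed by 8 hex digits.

0x1F0958F8

`n_records` follows `offset` (4 B), `width` (1 B), so it starts at offset 4 + 1 = 5 and occupies 4 bytes.
Bytes at offsets 5..8: 1F 09 58 F8.
Big-endian stores the most-significant byte at the lowest address.
The bytes are already most-significant first: 0x1F0958F8.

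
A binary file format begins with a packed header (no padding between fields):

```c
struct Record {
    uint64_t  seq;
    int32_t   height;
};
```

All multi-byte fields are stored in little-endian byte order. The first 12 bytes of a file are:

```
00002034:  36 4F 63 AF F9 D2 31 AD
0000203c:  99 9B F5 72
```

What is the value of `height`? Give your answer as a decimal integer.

1928698777

`height` follows `seq` (8 bytes), so it starts at byte offset 8 and occupies 4 bytes.
Bytes at offsets 8..11: 99 9B F5 72.
In little-endian order the low byte comes first in memory.
Reassemble most-significant byte first: 72 F5 9B 99 → 0x72F59B99.
0x72F59B99 = 1928698777.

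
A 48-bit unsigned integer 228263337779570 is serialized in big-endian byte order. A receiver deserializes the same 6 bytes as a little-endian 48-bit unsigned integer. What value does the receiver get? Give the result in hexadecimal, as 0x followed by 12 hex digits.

228263337779570 in 48-bit hexadecimal is 0xCF9AB329E172.
Stored big-endian, the bytes at ascending addresses are CF 9A B3 29 E1 72.
Read back as little-endian, the first byte is least significant, giving 0x72E129B39ACF.

0x72E129B39ACF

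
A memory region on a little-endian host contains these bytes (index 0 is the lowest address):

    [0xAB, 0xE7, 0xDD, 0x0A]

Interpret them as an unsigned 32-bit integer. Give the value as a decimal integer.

Little-endian stores the least-significant byte at the lowest address.
Reassemble most-significant byte first: 0A DD E7 AB → 0x0ADDE7AB.
0x0ADDE7AB = 182314923.

182314923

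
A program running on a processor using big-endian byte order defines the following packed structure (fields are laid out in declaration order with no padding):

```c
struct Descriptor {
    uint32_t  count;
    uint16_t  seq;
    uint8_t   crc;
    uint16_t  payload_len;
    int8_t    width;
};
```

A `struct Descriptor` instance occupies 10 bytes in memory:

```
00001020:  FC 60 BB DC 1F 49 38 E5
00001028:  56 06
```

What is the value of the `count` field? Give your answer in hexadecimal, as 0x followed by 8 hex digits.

`count` is the first field, at byte offset 0, occupying 4 bytes.
Bytes at offsets 0..3: FC 60 BB DC.
Big-endian: lowest address holds the most-significant byte.
The bytes are already most-significant first: 0xFC60BBDC.

0xFC60BBDC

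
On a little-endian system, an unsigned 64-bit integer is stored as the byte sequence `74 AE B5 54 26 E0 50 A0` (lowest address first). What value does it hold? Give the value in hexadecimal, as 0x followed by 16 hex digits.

Little-endian stores the least-significant byte at the lowest address.
Reassemble most-significant byte first: A0 50 E0 26 54 B5 AE 74 → 0xA050E02654B5AE74.

0xA050E02654B5AE74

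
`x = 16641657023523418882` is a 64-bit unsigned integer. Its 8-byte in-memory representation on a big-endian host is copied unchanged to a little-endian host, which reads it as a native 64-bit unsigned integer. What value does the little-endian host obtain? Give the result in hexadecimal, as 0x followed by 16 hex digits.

0x0273FF40E40AF3E6

16641657023523418882 in 64-bit hexadecimal is 0xE6F30AE440FF7302.
Stored big-endian, the bytes at ascending addresses are E6 F3 0A E4 40 FF 73 02.
Read back as little-endian, the first byte is least significant, giving 0x0273FF40E40AF3E6.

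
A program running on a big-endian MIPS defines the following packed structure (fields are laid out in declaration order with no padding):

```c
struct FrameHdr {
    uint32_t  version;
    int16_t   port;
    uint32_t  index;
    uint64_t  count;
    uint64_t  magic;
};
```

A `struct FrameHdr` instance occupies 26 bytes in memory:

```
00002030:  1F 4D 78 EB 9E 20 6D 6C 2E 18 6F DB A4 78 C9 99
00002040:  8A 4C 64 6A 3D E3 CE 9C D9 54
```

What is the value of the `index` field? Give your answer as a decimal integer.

1835806232

`index` follows `version` (4 B), `port` (2 B), so it starts at offset 4 + 2 = 6 and occupies 4 bytes.
Bytes at offsets 6..9: 6D 6C 2E 18.
Big-endian stores the most-significant byte at the lowest address.
The bytes are already most-significant first: 0x6D6C2E18.
0x6D6C2E18 = 1835806232.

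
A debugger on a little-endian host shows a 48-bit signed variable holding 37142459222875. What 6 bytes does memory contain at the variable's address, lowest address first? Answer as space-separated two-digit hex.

37142459222875 in hexadecimal, padded to 48 bits, is 0x21C7E7168B5B.
Split into bytes (most-significant first): 21 C7 E7 16 8B 5B.
In little-endian order the low byte comes first in memory.
So at ascending addresses the bytes are 5B 8B 16 E7 C7 21.

5B 8B 16 E7 C7 21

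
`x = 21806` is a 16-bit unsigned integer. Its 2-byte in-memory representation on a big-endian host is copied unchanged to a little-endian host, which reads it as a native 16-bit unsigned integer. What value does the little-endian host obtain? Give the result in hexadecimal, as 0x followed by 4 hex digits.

21806 in 16-bit hexadecimal is 0x552E.
Stored big-endian, the bytes at ascending addresses are 55 2E.
Read back as little-endian, the first byte is least significant, giving 0x2E55.

0x2E55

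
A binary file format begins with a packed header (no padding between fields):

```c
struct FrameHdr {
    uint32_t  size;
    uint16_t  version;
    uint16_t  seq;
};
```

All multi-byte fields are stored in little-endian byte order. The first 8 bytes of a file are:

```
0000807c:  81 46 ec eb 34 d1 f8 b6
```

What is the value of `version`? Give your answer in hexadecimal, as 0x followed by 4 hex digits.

0xD134

`version` follows `size` (4 bytes), so it starts at byte offset 4 and occupies 2 bytes.
Bytes at offsets 4..5: 34 D1.
Little-endian: lowest address holds the least-significant byte.
Reassemble most-significant byte first: D1 34 → 0xD134.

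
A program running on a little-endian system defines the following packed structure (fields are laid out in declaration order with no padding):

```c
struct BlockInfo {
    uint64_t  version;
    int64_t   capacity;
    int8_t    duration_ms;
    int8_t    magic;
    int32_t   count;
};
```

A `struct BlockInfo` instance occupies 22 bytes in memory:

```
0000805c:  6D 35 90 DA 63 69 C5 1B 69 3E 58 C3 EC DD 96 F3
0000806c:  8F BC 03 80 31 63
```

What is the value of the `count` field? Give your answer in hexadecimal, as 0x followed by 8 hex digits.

0x63318003

`count` follows `version` (8 B), `capacity` (8 B), `duration_ms` (1 B), `magic` (1 B), so it starts at offset 8 + 8 + 1 + 1 = 18 and occupies 4 bytes.
Bytes at offsets 18..21: 03 80 31 63.
Little-endian: lowest address holds the least-significant byte.
Reassemble most-significant byte first: 63 31 80 03 → 0x63318003.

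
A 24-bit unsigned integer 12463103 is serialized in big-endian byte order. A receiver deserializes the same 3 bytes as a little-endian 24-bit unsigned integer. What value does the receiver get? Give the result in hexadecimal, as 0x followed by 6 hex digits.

0xFF2BBE

12463103 in 24-bit hexadecimal is 0xBE2BFF.
Stored big-endian, the bytes at ascending addresses are BE 2B FF.
Read back as little-endian, the first byte is least significant, giving 0xFF2BBE.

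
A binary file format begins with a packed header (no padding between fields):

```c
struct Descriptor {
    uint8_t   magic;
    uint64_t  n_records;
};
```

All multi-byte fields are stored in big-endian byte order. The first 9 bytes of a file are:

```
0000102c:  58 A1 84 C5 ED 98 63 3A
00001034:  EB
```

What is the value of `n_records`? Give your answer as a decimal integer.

`n_records` follows `magic` (1 byte), so it starts at byte offset 1 and occupies 8 bytes.
Bytes at offsets 1..8: A1 84 C5 ED 98 63 3A EB.
Big-endian stores the most-significant byte at the lowest address.
The bytes are already most-significant first: 0xA184C5ED98633AEB.
0xA184C5ED98633AEB = 11638644961286765291.

11638644961286765291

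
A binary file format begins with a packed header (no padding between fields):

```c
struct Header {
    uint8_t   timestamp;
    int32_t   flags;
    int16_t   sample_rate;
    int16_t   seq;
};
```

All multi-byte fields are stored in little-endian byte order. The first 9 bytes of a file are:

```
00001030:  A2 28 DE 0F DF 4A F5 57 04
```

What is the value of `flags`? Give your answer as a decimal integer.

`flags` follows `timestamp` (1 byte), so it starts at byte offset 1 and occupies 4 bytes.
Bytes at offsets 1..4: 28 DE 0F DF.
Little-endian stores the least-significant byte at the lowest address.
Reassemble most-significant byte first: DF 0F DE 28 → 0xDF0FDE28.
Top bit is set, so as a signed 32-bit value this is 0xDF0FDE28 − 2^32 = -552608216.

-552608216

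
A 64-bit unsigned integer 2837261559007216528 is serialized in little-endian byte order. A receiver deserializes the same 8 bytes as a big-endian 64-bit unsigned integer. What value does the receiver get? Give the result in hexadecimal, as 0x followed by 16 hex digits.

0x90037FFF5AFA5F27

2837261559007216528 in 64-bit hexadecimal is 0x275FFA5AFF7F0390.
Stored little-endian, the bytes at ascending addresses are 90 03 7F FF 5A FA 5F 27.
Read back as big-endian, the last byte is least significant, giving 0x90037FFF5AFA5F27.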